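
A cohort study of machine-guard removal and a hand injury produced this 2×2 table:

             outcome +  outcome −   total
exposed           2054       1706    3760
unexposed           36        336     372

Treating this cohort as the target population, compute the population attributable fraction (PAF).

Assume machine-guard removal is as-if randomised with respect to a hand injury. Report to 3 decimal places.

PAF ≈ 0.809

p₁ = P(outcome | exposed) = 2054/3760 = 0.54628
p₀ = P(outcome | unexposed) = 36/372 = 0.096774
Exposure prevalence π = 3760/4132 = 0.90997; overall risk P(Y=1) = 0.50581.
Under exogeneity, PAF = [P(Y=1) − p₀]/P(Y=1).
PAF = (0.50581 − 0.096774) / 0.50581 ≈ 0.8087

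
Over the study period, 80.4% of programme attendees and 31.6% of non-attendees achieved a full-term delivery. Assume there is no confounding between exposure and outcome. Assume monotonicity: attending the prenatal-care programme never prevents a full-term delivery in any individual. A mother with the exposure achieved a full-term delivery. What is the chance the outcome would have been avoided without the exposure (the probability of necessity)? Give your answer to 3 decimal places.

p₁ = 0.804, p₀ = 0.316.
Under exogeneity and monotonicity, PN = (p₁ − p₀) / p₁.
PN = (0.804 − 0.316) / 0.804 = 0.488 / 0.804 ≈ 0.6070

PN ≈ 0.607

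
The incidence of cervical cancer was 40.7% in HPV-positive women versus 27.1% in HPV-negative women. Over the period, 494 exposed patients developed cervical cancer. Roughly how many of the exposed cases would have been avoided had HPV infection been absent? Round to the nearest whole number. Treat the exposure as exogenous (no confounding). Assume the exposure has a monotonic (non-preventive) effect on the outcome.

p₁ = 0.407, p₀ = 0.271.
PN = (p₁ − p₀)/p₁ = (0.407 − 0.271) / 0.407 ≈ 0.33415.
Attributable cases ≈ PN × (exposed cases) = 0.33415 × 494 ≈ 165.07.

about 165 cases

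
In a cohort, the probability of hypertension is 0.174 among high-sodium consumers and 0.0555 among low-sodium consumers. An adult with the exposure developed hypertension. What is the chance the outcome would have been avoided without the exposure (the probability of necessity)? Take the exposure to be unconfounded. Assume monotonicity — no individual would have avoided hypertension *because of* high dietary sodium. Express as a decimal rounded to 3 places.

PN ≈ 0.681

Let p₁ = 0.174, p₀ = 0.0555.
Under exogeneity and monotonicity, PN = (p₁ − p₀) / p₁.
PN = (0.174 − 0.0555) / 0.174 = 0.1185 / 0.174 ≈ 0.6810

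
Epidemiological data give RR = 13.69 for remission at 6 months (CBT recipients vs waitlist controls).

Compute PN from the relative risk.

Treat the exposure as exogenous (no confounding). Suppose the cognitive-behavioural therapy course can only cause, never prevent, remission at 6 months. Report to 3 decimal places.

Under exogeneity and monotonicity, PN = (RR − 1) / RR = 1 − 1/RR.
PN = (13.69 − 1) / 13.69 = 12.69 / 13.69 ≈ 0.9270

PN ≈ 0.927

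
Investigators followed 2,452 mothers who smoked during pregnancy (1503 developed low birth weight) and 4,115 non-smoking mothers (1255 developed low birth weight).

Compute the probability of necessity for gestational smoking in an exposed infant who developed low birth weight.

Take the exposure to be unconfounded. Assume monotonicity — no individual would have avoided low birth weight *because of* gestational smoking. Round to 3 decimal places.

PN ≈ 0.502

p₁ = P(outcome | exposed) = 1503/2452 = 0.61297
p₀ = P(outcome | unexposed) = 1255/4115 = 0.30498
Under exogeneity and monotonicity, PN = (p₁ − p₀) / p₁.
PN = (0.61297 − 0.30498) / 0.61297 = 0.30799 / 0.61297 ≈ 0.5025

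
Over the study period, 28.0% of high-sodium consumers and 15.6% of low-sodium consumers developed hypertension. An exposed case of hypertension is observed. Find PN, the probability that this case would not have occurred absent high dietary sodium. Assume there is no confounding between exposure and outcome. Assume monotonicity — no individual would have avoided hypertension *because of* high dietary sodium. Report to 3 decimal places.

PN ≈ 0.443

p₁ = 0.28, p₀ = 0.156.
Under exogeneity and monotonicity, PN = (p₁ − p₀) / p₁.
PN = (0.28 − 0.156) / 0.28 = 0.124 / 0.28 ≈ 0.4429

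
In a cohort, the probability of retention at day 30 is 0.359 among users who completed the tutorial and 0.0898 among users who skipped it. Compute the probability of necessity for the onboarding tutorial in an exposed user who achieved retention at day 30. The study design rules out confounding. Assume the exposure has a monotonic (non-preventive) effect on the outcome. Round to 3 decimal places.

Let p₁ = 0.359, p₀ = 0.0898.
Under exogeneity and monotonicity, PN = (p₁ − p₀) / p₁.
PN = (0.359 − 0.0898) / 0.359 = 0.2692 / 0.359 ≈ 0.7499

PN ≈ 0.750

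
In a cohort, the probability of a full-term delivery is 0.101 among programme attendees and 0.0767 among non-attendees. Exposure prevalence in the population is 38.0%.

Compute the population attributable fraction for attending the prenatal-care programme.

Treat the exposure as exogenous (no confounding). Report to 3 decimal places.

Let p₁ = 0.101, p₀ = 0.0767.
Overall risk P(Y=1) = π·p₁ + (1−π)·p₀ = 0.38×0.101 + 0.62×0.0767 = 0.085934.
Under exogeneity, PAF = [P(Y=1) − p₀] / P(Y=1).
PAF = (0.085934 − 0.0767) / 0.085934 ≈ 0.1075

PAF ≈ 0.107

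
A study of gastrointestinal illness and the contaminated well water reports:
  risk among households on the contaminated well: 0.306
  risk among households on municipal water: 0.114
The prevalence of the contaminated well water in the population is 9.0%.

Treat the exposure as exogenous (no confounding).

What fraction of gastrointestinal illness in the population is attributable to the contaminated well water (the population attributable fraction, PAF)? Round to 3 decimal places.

Let p₁ = 0.306, p₀ = 0.114.
Overall risk P(Y=1) = π·p₁ + (1−π)·p₀ = 0.09×0.306 + 0.91×0.114 = 0.13128.
Under exogeneity, PAF = [P(Y=1) − p₀] / P(Y=1).
PAF = (0.13128 − 0.114) / 0.13128 ≈ 0.1316

PAF ≈ 0.132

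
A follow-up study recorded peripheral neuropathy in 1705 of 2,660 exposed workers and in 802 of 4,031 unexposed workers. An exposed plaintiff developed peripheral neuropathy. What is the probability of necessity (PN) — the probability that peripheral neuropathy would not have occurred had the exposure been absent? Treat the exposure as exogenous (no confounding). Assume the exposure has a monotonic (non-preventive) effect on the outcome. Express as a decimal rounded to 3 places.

p₁ = P(outcome | exposed) = 1705/2660 = 0.64098
p₀ = P(outcome | unexposed) = 802/4031 = 0.19896
Under exogeneity and monotonicity, PN = (p₁ − p₀) / p₁.
PN = (0.64098 − 0.19896) / 0.64098 = 0.44202 / 0.64098 ≈ 0.6896

PN ≈ 0.690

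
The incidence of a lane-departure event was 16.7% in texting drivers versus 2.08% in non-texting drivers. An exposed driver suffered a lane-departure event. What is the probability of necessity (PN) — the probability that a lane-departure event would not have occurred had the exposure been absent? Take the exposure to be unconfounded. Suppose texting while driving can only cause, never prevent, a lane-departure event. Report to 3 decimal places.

PN ≈ 0.875

p₁ = 0.167, p₀ = 0.0208.
Under exogeneity and monotonicity, PN = (p₁ − p₀) / p₁.
PN = (0.167 − 0.0208) / 0.167 = 0.1462 / 0.167 ≈ 0.8754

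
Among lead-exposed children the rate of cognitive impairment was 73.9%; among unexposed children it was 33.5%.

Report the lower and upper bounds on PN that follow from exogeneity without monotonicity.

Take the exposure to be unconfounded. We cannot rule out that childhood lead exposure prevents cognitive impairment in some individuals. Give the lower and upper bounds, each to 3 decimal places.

p₁ = 0.739, p₀ = 0.335.
Under exogeneity alone the bounds on PN are max{0,(p₁−p₀)/p₁} ≤ PN ≤ min{1,(1−p₀)/p₁}.
  lower = (p₁ − p₀)/p₁ = 0.404 / 0.739 ≈ 0.5467
  upper = min{1, (1 − p₀)/p₁} = 0.665 / 0.739 ≈ 0.8999

0.547 ≤ PN ≤ 0.900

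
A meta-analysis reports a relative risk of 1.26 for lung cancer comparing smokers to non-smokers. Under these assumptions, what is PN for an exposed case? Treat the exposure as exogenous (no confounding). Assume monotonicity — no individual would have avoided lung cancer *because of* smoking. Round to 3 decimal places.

PN ≈ 0.206

Under exogeneity and monotonicity, PN = (RR − 1) / RR = 1 − 1/RR.
PN = (1.26 − 1) / 1.26 = 0.26 / 1.26 ≈ 0.2063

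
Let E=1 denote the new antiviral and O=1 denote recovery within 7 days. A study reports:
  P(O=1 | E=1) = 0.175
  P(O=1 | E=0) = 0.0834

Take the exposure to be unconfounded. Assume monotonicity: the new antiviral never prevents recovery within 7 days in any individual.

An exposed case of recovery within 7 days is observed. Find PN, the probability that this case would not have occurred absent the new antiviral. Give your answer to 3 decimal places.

PN ≈ 0.523

Let p₁ = 0.175, p₀ = 0.0834.
Under exogeneity and monotonicity, PN = (p₁ − p₀) / p₁.
PN = (0.175 − 0.0834) / 0.175 = 0.0916 / 0.175 ≈ 0.5234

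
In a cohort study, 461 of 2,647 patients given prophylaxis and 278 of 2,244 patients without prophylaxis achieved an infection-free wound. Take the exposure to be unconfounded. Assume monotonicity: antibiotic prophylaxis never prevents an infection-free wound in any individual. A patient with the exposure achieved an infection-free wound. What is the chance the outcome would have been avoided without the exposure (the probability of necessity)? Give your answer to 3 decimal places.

PN ≈ 0.289

p₁ = P(outcome | exposed) = 461/2647 = 0.17416
p₀ = P(outcome | unexposed) = 278/2244 = 0.12389
Under exogeneity and monotonicity, PN = (p₁ − p₀) / p₁.
PN = (0.17416 − 0.12389) / 0.17416 = 0.050274 / 0.17416 ≈ 0.2887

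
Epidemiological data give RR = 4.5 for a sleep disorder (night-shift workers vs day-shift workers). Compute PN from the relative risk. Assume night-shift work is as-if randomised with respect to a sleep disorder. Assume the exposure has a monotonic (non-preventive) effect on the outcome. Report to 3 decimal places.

PN ≈ 0.778

Under exogeneity and monotonicity, PN = (RR − 1) / RR = 1 − 1/RR.
PN = (4.5 − 1) / 4.5 = 3.5 / 4.5 ≈ 0.7778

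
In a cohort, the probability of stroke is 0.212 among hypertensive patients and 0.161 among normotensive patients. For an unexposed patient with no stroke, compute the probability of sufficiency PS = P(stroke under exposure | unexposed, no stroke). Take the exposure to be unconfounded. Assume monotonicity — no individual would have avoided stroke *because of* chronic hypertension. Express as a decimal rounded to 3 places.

PS ≈ 0.061

Let p₁ = 0.212, p₀ = 0.161.
Under exogeneity and monotonicity, PS = (p₁ − p₀) / (1 − p₀).
PS = (0.212 − 0.161) / (1 − 0.161) = 0.051 / 0.839 ≈ 0.0608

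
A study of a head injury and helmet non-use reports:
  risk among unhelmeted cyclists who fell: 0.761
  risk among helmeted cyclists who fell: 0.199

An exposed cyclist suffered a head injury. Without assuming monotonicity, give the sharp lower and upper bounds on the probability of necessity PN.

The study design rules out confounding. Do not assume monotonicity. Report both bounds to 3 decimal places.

0.739 ≤ PN ≤ 1.000

Let p₁ = 0.761, p₀ = 0.199.
Under exogeneity alone the bounds on PN are max{0,(p₁−p₀)/p₁} ≤ PN ≤ min{1,(1−p₀)/p₁}.
  lower = (p₁ − p₀)/p₁ = 0.562 / 0.761 ≈ 0.7385
  upper = min{1, (1 − p₀)/p₁} = 0.801 / 0.761 ≈ 1.0526 → capped at 1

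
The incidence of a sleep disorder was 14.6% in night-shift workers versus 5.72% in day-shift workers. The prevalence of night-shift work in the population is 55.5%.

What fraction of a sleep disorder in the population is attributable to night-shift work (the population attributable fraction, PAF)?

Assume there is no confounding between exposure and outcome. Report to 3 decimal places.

p₁ = 0.146, p₀ = 0.0572.
Overall risk P(Y=1) = π·p₁ + (1−π)·p₀ = 0.555×0.146 + 0.445×0.0572 = 0.10648.
Under exogeneity, PAF = [P(Y=1) − p₀] / P(Y=1).
PAF = (0.10648 − 0.0572) / 0.10648 ≈ 0.4628

PAF ≈ 0.463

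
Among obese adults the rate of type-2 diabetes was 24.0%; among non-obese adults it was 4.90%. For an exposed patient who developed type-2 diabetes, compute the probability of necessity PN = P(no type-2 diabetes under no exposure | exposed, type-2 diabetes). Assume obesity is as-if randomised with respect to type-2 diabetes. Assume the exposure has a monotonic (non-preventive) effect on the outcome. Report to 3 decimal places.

p₁ = 0.24, p₀ = 0.049.
Under exogeneity and monotonicity, PN = (p₁ − p₀) / p₁.
PN = (0.24 − 0.049) / 0.24 = 0.191 / 0.24 ≈ 0.7958

PN ≈ 0.796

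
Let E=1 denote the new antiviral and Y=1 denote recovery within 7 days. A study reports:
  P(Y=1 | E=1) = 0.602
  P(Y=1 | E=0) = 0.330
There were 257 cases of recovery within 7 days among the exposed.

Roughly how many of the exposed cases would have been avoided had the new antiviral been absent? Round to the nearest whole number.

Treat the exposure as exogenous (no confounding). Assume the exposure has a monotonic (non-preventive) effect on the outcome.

about 116 cases

Let p₁ = 0.602, p₀ = 0.33.
PN = (p₁ − p₀)/p₁ = (0.602 − 0.33) / 0.602 ≈ 0.45183.
Attributable cases ≈ PN × (exposed cases) = 0.45183 × 257 ≈ 116.12.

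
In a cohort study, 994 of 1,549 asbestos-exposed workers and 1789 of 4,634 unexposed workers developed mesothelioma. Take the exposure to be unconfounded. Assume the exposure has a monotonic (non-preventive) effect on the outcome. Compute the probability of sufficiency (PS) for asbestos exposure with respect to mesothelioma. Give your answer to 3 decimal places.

p₁ = P(outcome | exposed) = 994/1549 = 0.6417
p₀ = P(outcome | unexposed) = 1789/4634 = 0.38606
Under exogeneity and monotonicity, PS = (p₁ − p₀) / (1 − p₀).
PS = (0.6417 − 0.38606) / (1 − 0.38606) = 0.25564 / 0.61394 ≈ 0.4164

PS ≈ 0.416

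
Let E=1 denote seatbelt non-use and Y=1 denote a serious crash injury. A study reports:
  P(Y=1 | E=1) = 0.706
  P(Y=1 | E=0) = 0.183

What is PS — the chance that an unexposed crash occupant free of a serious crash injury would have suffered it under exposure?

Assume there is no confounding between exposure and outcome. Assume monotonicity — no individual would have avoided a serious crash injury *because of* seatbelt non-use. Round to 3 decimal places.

PS ≈ 0.640

Let p₁ = 0.706, p₀ = 0.183.
Under exogeneity and monotonicity, PS = (p₁ − p₀) / (1 − p₀).
PS = (0.706 − 0.183) / (1 − 0.183) = 0.523 / 0.817 ≈ 0.6401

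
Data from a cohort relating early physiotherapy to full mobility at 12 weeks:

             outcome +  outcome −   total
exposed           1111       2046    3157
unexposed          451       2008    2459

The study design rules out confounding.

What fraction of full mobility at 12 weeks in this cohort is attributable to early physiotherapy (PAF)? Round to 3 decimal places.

p₁ = P(outcome | exposed) = 1111/3157 = 0.35192
p₀ = P(outcome | unexposed) = 451/2459 = 0.18341
Exposure prevalence π = 3157/5616 = 0.56214; overall risk P(Y=1) = 0.27813.
Under exogeneity, PAF = [P(Y=1) − p₀]/P(Y=1).
PAF = (0.27813 − 0.18341) / 0.27813 ≈ 0.3406

PAF ≈ 0.341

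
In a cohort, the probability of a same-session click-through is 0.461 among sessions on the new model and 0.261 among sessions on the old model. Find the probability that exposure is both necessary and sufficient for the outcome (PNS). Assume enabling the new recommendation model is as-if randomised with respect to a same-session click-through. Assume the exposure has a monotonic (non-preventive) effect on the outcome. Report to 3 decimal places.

PNS ≈ 0.200

Let p₁ = 0.461, p₀ = 0.261.
Under exogeneity and monotonicity, PNS = p₁ − p₀.
PNS = 0.461 − 0.261 = 0.2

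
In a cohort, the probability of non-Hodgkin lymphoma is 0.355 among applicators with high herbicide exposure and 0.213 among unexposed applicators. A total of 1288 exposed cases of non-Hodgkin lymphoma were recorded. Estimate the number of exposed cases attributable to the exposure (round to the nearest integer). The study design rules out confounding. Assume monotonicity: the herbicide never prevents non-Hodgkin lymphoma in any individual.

about 515 cases

Let p₁ = 0.355, p₀ = 0.213.
PN = (p₁ − p₀)/p₁ = (0.355 − 0.213) / 0.355 ≈ 0.40000.
Attributable cases ≈ PN × (exposed cases) = 0.40000 × 1288 ≈ 515.20.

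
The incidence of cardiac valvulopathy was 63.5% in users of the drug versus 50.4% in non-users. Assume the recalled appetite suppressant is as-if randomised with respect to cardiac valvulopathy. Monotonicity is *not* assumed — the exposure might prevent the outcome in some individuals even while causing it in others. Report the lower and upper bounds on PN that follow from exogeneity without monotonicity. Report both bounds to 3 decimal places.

p₁ = 0.635, p₀ = 0.504.
Under exogeneity alone the bounds on PN are max{0,(p₁−p₀)/p₁} ≤ PN ≤ min{1,(1−p₀)/p₁}.
  lower = (p₁ − p₀)/p₁ = 0.131 / 0.635 ≈ 0.2063
  upper = min{1, (1 − p₀)/p₁} = 0.496 / 0.635 ≈ 0.7811

0.206 ≤ PN ≤ 0.781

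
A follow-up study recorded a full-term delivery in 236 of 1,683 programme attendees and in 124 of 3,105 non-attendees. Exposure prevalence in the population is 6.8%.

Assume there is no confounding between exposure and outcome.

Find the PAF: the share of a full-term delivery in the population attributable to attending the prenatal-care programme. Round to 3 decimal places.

p₁ = P(outcome | exposed) = 236/1683 = 0.14023
p₀ = P(outcome | unexposed) = 124/3105 = 0.039936
Overall risk P(Y=1) = π·p₁ + (1−π)·p₀ = 0.068×0.14023 + 0.932×0.039936 = 0.046755.
Under exogeneity, PAF = [P(Y=1) − p₀] / P(Y=1).
PAF = (0.046755 − 0.039936) / 0.046755 ≈ 0.1459

PAF ≈ 0.146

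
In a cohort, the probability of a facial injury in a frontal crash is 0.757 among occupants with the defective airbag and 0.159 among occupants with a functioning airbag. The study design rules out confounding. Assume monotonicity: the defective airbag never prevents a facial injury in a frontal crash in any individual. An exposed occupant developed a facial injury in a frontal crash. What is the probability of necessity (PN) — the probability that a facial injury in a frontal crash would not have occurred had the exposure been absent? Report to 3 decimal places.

PN ≈ 0.790

Let p₁ = 0.757, p₀ = 0.159.
Under exogeneity and monotonicity, PN = (p₁ − p₀) / p₁.
PN = (0.757 − 0.159) / 0.757 = 0.598 / 0.757 ≈ 0.7900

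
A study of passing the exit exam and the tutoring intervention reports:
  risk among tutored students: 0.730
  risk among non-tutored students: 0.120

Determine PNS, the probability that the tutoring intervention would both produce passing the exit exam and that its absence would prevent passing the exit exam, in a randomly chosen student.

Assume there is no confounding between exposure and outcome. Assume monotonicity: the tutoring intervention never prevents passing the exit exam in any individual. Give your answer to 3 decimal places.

PNS ≈ 0.610

Let p₁ = 0.73, p₀ = 0.12.
Under exogeneity and monotonicity, PNS = p₁ − p₀.
PNS = 0.73 − 0.12 = 0.61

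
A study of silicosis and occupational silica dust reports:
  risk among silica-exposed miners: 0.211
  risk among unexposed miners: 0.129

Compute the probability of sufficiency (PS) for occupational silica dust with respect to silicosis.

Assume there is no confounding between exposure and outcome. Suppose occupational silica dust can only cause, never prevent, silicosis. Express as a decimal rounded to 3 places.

PS ≈ 0.094

Let p₁ = 0.211, p₀ = 0.129.
Under exogeneity and monotonicity, PS = (p₁ − p₀) / (1 − p₀).
PS = (0.211 − 0.129) / (1 − 0.129) = 0.082 / 0.871 ≈ 0.0941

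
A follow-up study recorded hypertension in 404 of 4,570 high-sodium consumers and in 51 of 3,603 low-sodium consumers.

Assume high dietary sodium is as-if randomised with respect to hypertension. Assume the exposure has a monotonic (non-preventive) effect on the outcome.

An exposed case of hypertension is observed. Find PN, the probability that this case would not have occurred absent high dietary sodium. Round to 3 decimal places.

PN ≈ 0.840

p₁ = P(outcome | exposed) = 404/4570 = 0.088403
p₀ = P(outcome | unexposed) = 51/3603 = 0.014155
Under exogeneity and monotonicity, PN = (p₁ − p₀) / p₁.
PN = (0.088403 − 0.014155) / 0.088403 = 0.074248 / 0.088403 ≈ 0.8399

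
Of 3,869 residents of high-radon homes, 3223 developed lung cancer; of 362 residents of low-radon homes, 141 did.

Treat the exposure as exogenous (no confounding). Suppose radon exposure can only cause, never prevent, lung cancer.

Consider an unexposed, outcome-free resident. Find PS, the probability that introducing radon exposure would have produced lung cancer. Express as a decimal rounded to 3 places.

PS ≈ 0.727

p₁ = P(outcome | exposed) = 3223/3869 = 0.83303
p₀ = P(outcome | unexposed) = 141/362 = 0.3895
Under exogeneity and monotonicity, PS = (p₁ − p₀) / (1 − p₀).
PS = (0.83303 − 0.3895) / (1 − 0.3895) = 0.44353 / 0.6105 ≈ 0.7265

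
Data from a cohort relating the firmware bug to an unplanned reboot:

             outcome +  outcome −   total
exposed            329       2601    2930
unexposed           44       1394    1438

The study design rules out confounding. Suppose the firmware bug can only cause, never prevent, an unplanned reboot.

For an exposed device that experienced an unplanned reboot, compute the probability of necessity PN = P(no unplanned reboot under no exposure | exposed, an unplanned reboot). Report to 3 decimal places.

p₁ = P(outcome | exposed) = 329/2930 = 0.11229
p₀ = P(outcome | unexposed) = 44/1438 = 0.030598
Under exogeneity and monotonicity, PN = (p₁ − p₀) / p₁.
PN = (0.11229 − 0.030598) / 0.11229 = 0.081689 / 0.11229 ≈ 0.7275

PN ≈ 0.728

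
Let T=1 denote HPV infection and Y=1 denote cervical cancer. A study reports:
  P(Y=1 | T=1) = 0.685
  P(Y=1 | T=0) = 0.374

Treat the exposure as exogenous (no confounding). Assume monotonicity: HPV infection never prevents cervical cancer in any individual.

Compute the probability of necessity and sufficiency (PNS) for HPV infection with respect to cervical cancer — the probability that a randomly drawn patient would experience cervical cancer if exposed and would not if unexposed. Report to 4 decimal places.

PNS ≈ 0.3110

Let p₁ = 0.685, p₀ = 0.374.
Under exogeneity and monotonicity, PNS = p₁ − p₀.
PNS = 0.685 − 0.374 = 0.311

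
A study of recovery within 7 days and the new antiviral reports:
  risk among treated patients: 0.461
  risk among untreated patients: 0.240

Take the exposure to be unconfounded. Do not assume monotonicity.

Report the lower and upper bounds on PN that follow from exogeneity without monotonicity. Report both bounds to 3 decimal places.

Let p₁ = 0.461, p₀ = 0.24.
Under exogeneity alone the bounds on PN are max{0,(p₁−p₀)/p₁} ≤ PN ≤ min{1,(1−p₀)/p₁}.
  lower = (p₁ − p₀)/p₁ = 0.221 / 0.461 ≈ 0.4794
  upper = min{1, (1 − p₀)/p₁} = 0.76 / 0.461 ≈ 1.6486 → capped at 1

0.479 ≤ PN ≤ 1.000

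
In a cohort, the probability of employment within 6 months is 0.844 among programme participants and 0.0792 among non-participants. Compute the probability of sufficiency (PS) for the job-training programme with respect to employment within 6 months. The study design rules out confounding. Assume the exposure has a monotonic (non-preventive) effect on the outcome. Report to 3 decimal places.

PS ≈ 0.831

Let p₁ = 0.844, p₀ = 0.0792.
Under exogeneity and monotonicity, PS = (p₁ − p₀) / (1 − p₀).
PS = (0.844 − 0.0792) / (1 − 0.0792) = 0.7648 / 0.9208 ≈ 0.8306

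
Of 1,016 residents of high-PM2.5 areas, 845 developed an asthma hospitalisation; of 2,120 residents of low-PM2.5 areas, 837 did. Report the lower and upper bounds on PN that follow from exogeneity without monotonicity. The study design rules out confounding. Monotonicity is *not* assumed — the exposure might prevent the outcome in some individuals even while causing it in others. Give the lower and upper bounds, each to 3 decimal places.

0.525 ≤ PN ≤ 0.728

p₁ = P(outcome | exposed) = 845/1016 = 0.83169
p₀ = P(outcome | unexposed) = 837/2120 = 0.39481
Under exogeneity alone the bounds on PN are max{0,(p₁−p₀)/p₁} ≤ PN ≤ min{1,(1−p₀)/p₁}.
  lower = (p₁ − p₀)/p₁ = 0.43688 / 0.83169 ≈ 0.5253
  upper = min{1, (1 − p₀)/p₁} = 0.60519 / 0.83169 ≈ 0.7277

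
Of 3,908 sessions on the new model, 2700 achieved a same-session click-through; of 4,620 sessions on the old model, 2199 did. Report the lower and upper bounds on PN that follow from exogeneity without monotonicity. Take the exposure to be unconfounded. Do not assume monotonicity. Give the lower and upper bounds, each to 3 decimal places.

0.311 ≤ PN ≤ 0.758

p₁ = P(outcome | exposed) = 2700/3908 = 0.69089
p₀ = P(outcome | unexposed) = 2199/4620 = 0.47597
Under exogeneity alone the bounds on PN are max{0,(p₁−p₀)/p₁} ≤ PN ≤ min{1,(1−p₀)/p₁}.
  lower = (p₁ − p₀)/p₁ = 0.21492 / 0.69089 ≈ 0.3111
  upper = min{1, (1 − p₀)/p₁} = 0.52403 / 0.69089 ≈ 0.7585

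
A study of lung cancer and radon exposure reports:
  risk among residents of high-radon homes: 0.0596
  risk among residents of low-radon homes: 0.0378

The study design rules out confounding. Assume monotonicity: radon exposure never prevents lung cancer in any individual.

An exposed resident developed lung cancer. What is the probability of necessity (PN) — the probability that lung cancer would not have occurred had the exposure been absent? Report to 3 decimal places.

Let p₁ = 0.0596, p₀ = 0.0378.
Under exogeneity and monotonicity, PN = (p₁ − p₀) / p₁.
PN = (0.0596 − 0.0378) / 0.0596 = 0.0218 / 0.0596 ≈ 0.3658

PN ≈ 0.366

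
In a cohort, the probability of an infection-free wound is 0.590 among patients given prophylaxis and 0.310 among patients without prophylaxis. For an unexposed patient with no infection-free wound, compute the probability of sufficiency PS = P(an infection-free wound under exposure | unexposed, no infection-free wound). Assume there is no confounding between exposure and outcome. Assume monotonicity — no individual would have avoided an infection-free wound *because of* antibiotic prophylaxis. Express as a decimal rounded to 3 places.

PS ≈ 0.406

Let p₁ = 0.59, p₀ = 0.31.
Under exogeneity and monotonicity, PS = (p₁ − p₀) / (1 − p₀).
PS = (0.59 − 0.31) / (1 − 0.31) = 0.28 / 0.69 ≈ 0.4058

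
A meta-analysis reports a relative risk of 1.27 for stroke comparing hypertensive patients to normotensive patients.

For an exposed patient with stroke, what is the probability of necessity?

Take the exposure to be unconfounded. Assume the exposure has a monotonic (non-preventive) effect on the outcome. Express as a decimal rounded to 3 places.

PN ≈ 0.213

Under exogeneity and monotonicity, PN = (RR − 1) / RR = 1 − 1/RR.
PN = (1.27 − 1) / 1.27 = 0.27 / 1.27 ≈ 0.2126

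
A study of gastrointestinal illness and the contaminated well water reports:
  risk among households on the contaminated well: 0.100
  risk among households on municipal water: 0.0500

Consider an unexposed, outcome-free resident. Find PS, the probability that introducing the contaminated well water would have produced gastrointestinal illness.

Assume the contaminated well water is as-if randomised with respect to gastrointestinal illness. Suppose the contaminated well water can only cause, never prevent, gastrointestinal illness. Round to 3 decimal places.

PS ≈ 0.053

Let p₁ = 0.1, p₀ = 0.05.
Under exogeneity and monotonicity, PS = (p₁ − p₀) / (1 − p₀).
PS = (0.1 − 0.05) / (1 − 0.05) = 0.05 / 0.95 ≈ 0.0526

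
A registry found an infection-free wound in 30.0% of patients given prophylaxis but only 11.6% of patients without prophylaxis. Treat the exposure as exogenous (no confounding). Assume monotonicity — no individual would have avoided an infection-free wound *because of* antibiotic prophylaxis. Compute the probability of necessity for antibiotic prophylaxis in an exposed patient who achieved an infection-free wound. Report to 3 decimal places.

PN ≈ 0.613

p₁ = 0.3, p₀ = 0.116.
Under exogeneity and monotonicity, PN = (p₁ − p₀) / p₁.
PN = (0.3 − 0.116) / 0.3 = 0.184 / 0.3 ≈ 0.6133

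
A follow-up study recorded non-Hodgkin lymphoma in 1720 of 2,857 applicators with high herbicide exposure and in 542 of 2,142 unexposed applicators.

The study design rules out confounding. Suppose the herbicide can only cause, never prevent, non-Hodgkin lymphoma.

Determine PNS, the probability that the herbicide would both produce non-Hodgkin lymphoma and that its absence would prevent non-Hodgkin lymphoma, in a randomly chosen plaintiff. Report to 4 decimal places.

p₁ = P(outcome | exposed) = 1720/2857 = 0.60203
p₀ = P(outcome | unexposed) = 542/2142 = 0.25303
Under exogeneity and monotonicity, PNS = p₁ − p₀.
PNS = 0.60203 − 0.25303 = 0.349

PNS ≈ 0.3490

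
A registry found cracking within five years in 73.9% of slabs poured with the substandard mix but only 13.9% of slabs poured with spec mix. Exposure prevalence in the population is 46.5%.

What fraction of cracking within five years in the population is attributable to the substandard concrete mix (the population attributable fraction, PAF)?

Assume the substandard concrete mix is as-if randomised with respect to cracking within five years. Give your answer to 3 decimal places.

PAF ≈ 0.667

p₁ = 0.739, p₀ = 0.139.
Overall risk P(Y=1) = π·p₁ + (1−π)·p₀ = 0.465×0.739 + 0.535×0.139 = 0.418.
Under exogeneity, PAF = [P(Y=1) − p₀] / P(Y=1).
PAF = (0.418 − 0.139) / 0.418 ≈ 0.6675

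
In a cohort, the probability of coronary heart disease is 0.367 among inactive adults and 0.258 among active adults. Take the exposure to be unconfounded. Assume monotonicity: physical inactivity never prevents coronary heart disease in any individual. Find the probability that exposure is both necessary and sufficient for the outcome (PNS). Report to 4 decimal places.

PNS ≈ 0.1090

Let p₁ = 0.367, p₀ = 0.258.
Under exogeneity and monotonicity, PNS = p₁ − p₀.
PNS = 0.367 − 0.258 = 0.109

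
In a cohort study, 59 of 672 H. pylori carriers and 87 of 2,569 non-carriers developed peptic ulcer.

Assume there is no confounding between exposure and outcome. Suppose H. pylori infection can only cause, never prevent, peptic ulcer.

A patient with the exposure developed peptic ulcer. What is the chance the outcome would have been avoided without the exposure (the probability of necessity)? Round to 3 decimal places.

PN ≈ 0.614

p₁ = P(outcome | exposed) = 59/672 = 0.087798
p₀ = P(outcome | unexposed) = 87/2569 = 0.033865
Under exogeneity and monotonicity, PN = (p₁ − p₀) / p₁.
PN = (0.087798 − 0.033865) / 0.087798 = 0.053932 / 0.087798 ≈ 0.6143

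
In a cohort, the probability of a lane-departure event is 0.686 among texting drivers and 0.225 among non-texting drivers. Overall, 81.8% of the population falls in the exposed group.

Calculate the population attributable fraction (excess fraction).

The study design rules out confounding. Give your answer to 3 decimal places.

Let p₁ = 0.686, p₀ = 0.225.
Overall risk P(Y=1) = π·p₁ + (1−π)·p₀ = 0.818×0.686 + 0.182×0.225 = 0.6021.
Under exogeneity, PAF = [P(Y=1) − p₀] / P(Y=1).
PAF = (0.6021 − 0.225) / 0.6021 ≈ 0.6263

PAF ≈ 0.626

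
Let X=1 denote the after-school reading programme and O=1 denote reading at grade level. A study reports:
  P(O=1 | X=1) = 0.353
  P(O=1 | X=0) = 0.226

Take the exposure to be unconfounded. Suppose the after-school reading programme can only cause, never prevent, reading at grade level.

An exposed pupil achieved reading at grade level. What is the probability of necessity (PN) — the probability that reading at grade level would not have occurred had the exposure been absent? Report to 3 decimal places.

PN ≈ 0.360

Let p₁ = 0.353, p₀ = 0.226.
Under exogeneity and monotonicity, PN = (p₁ − p₀) / p₁.
PN = (0.353 − 0.226) / 0.353 = 0.127 / 0.353 ≈ 0.3598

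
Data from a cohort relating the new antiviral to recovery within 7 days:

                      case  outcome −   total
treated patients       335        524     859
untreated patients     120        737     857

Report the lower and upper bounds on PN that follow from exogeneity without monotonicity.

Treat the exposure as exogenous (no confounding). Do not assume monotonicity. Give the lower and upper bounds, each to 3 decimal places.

0.641 ≤ PN ≤ 1.000

p₁ = P(outcome | exposed) = 335/859 = 0.38999
p₀ = P(outcome | unexposed) = 120/857 = 0.14002
Under exogeneity alone the bounds on PN are max{0,(p₁−p₀)/p₁} ≤ PN ≤ min{1,(1−p₀)/p₁}.
  lower = (p₁ − p₀)/p₁ = 0.24997 / 0.38999 ≈ 0.6410
  upper = min{1, (1 − p₀)/p₁} = 0.85998 / 0.38999 ≈ 2.2051 → capped at 1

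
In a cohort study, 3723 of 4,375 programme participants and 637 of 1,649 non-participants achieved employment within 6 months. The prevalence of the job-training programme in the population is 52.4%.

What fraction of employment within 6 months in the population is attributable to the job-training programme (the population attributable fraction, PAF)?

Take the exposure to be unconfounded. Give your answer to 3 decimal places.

p₁ = P(outcome | exposed) = 3723/4375 = 0.85097
p₀ = P(outcome | unexposed) = 637/1649 = 0.38629
Overall risk P(Y=1) = π·p₁ + (1−π)·p₀ = 0.524×0.85097 + 0.476×0.38629 = 0.62979.
Under exogeneity, PAF = [P(Y=1) − p₀] / P(Y=1).
PAF = (0.62979 − 0.38629) / 0.62979 ≈ 0.3866

PAF ≈ 0.387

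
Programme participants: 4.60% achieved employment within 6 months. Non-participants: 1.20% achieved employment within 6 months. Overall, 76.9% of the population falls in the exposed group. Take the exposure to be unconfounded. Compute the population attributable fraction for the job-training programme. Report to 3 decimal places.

PAF ≈ 0.685

p₁ = 0.046, p₀ = 0.012.
Overall risk P(Y=1) = π·p₁ + (1−π)·p₀ = 0.769×0.046 + 0.231×0.012 = 0.038146.
Under exogeneity, PAF = [P(Y=1) − p₀] / P(Y=1).
PAF = (0.038146 − 0.012) / 0.038146 ≈ 0.6854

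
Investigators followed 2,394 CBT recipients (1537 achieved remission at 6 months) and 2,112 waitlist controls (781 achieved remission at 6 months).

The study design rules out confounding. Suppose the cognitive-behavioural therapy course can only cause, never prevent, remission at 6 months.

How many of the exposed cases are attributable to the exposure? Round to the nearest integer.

p₁ = P(outcome | exposed) = 1537/2394 = 0.64202
p₀ = P(outcome | unexposed) = 781/2112 = 0.36979
PN = (p₁ − p₀)/p₁ = (0.64202 − 0.36979) / 0.64202 ≈ 0.42402.
Attributable cases ≈ PN × (exposed cases) = 0.42402 × 1537 ≈ 651.72.

about 652 cases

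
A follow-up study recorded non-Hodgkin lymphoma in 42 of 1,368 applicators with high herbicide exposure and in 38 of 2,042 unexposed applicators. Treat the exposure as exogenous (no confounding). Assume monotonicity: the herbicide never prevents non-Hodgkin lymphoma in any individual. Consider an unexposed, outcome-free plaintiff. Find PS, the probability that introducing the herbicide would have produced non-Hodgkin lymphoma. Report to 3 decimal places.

p₁ = P(outcome | exposed) = 42/1368 = 0.030702
p₀ = P(outcome | unexposed) = 38/2042 = 0.018609
Under exogeneity and monotonicity, PS = (p₁ − p₀) / (1 − p₀).
PS = (0.030702 − 0.018609) / (1 − 0.018609) = 0.012093 / 0.98139 ≈ 0.0123

PS ≈ 0.012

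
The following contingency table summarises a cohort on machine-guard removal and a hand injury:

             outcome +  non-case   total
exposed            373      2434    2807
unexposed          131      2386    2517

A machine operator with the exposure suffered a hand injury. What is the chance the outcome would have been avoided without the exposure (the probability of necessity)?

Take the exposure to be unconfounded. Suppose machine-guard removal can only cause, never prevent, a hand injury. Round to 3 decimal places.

PN ≈ 0.608

p₁ = P(outcome | exposed) = 373/2807 = 0.13288
p₀ = P(outcome | unexposed) = 131/2517 = 0.052046
Under exogeneity and monotonicity, PN = (p₁ − p₀)/p₁.
PN = (0.13288 − 0.052046) / 0.13288 ≈ 0.6083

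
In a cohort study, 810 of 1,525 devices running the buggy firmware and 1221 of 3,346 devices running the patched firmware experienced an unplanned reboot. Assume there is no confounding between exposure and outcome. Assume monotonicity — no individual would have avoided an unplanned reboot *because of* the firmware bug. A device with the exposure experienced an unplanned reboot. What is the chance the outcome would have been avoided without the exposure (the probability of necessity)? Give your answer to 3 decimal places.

PN ≈ 0.313

p₁ = P(outcome | exposed) = 810/1525 = 0.53115
p₀ = P(outcome | unexposed) = 1221/3346 = 0.36491
Under exogeneity and monotonicity, PN = (p₁ − p₀) / p₁.
PN = (0.53115 − 0.36491) / 0.53115 = 0.16623 / 0.53115 ≈ 0.3130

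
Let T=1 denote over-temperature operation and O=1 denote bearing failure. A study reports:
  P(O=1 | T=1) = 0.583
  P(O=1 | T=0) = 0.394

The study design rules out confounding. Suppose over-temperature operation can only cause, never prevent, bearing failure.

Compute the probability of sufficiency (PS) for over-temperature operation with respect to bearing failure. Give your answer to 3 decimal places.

PS ≈ 0.312

Let p₁ = 0.583, p₀ = 0.394.
Under exogeneity and monotonicity, PS = (p₁ − p₀) / (1 − p₀).
PS = (0.583 − 0.394) / (1 − 0.394) = 0.189 / 0.606 ≈ 0.3119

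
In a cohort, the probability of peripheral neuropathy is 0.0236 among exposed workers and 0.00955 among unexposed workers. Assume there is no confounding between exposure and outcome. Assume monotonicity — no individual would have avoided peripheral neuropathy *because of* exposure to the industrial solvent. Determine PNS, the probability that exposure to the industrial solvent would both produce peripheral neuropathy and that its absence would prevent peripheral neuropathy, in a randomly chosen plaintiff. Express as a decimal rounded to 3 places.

PNS ≈ 0.014

Let p₁ = 0.0236, p₀ = 0.00955.
Under exogeneity and monotonicity, PNS = p₁ − p₀.
PNS = 0.0236 − 0.00955 = 0.01405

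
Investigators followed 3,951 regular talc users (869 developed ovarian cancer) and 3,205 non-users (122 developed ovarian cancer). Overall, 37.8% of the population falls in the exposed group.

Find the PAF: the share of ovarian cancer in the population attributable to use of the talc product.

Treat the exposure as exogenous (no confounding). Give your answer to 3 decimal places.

p₁ = P(outcome | exposed) = 869/3951 = 0.21994
p₀ = P(outcome | unexposed) = 122/3205 = 0.038066
Overall risk P(Y=1) = π·p₁ + (1−π)·p₀ = 0.378×0.21994 + 0.622×0.038066 = 0.10682.
Under exogeneity, PAF = [P(Y=1) − p₀] / P(Y=1).
PAF = (0.10682 − 0.038066) / 0.10682 ≈ 0.6436

PAF ≈ 0.644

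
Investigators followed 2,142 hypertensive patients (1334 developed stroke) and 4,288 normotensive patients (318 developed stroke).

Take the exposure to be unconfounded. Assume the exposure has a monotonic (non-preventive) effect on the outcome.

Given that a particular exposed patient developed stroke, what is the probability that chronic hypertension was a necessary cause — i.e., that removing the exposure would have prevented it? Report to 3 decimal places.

p₁ = P(outcome | exposed) = 1334/2142 = 0.62278
p₀ = P(outcome | unexposed) = 318/4288 = 0.07416
Under exogeneity and monotonicity, PN = (p₁ − p₀) / p₁.
PN = (0.62278 − 0.07416) / 0.62278 = 0.54862 / 0.62278 ≈ 0.8809

PN ≈ 0.881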